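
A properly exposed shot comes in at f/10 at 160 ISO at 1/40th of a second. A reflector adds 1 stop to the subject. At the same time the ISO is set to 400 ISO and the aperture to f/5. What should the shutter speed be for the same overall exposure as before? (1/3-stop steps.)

Scene light: 1 stop brighter.
ISO: 160 → 200 → 250 → 320 → 400 — 1 1/3 stops raised (brighter).
Aperture: f/10 → f/9 → f/8 → f/7.1 → f/6.3 → f/5.6 → f/5 — 2 stops opened up (brighter).
Net so far: 4 1/3 stops brighter. Shutter speed: 1/40 → 1/50 → 1/60 → 1/80 → 1/100 → 1/125 → 1/160 → 1/200 → 1/250 → 1/320 → 1/400 → 1/500 → 1/640 → 1/800.

1/800s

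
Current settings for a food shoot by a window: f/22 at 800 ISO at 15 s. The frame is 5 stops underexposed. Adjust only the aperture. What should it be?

Underexposed by 5 stops → need 5 stops brighter.
Aperture: f/22 → f/16 → f/11 → f/8 → f/5.6 → f/4.

f/4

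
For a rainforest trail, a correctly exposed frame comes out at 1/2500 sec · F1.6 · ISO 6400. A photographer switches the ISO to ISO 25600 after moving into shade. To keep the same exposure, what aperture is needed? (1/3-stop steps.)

f/3.2

ISO: 6400 → 8000 → 10000 → 12800 → 16000 → 20000 → 25600 — 2 stops higher (brighter).
Need 2 stops darker from the aperture: f/1.6 → f/1.8 → f/2 → f/2.2 → f/2.5 → f/2.8 → f/3.2.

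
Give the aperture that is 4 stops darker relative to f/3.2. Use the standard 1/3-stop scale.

Aperture: f/3.2 → f/3.5 → f/4 → f/4.5 → f/5 → f/5.6 → f/6.3 → f/7.1 → f/8 → f/9 → f/10 → f/11 → f/13 — 4 stops smaller aperture (darker).

f/13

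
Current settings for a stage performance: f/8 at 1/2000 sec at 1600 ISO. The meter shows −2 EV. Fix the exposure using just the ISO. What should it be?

Underexposed by 2 stops → need 2 stops brighter.
ISO: 1600 → 3200 → 6400.

ISO 6400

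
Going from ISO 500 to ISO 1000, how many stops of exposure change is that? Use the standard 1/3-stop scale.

1 stop

500 → 640 → 800 → 1000 — count the steps: 3 third-stops = 1 stop.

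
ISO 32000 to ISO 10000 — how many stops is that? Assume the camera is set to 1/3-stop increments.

32000 → 25600 → 20000 → 16000 → 12800 → 10000 — count the steps: 5 third-stops = 1 2/3 stops.

1 2/3 stops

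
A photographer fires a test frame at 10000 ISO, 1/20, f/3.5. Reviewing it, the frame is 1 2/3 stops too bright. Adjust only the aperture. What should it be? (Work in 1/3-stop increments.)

f/6.3

Overexposed by 1 2/3 stops → need 1 2/3 stops darker.
Aperture: f/3.5 → f/4 → f/4.5 → f/5 → f/5.6 → f/6.3.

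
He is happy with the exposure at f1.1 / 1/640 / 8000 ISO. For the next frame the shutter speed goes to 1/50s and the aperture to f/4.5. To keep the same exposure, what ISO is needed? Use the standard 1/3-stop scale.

ISO 10000

Shutter speed: 1/640 → 1/500 → 1/400 → 1/320 → 1/250 → 1/200 → 1/160 → 1/125 → 1/100 → 1/80 → 1/60 → 1/50 — 3 2/3 stops longer (brighter).
Aperture: f/1.1 → f/1.2 → f/1.4 → f/1.6 → f/1.8 → f/2 → f/2.2 → f/2.5 → f/2.8 → f/3.2 → f/3.5 → f/4 → f/4.5 — 4 stops narrower (darker).
Net change so far: 1/3 stop darker. Offset with the ISO: 8000 → 10000.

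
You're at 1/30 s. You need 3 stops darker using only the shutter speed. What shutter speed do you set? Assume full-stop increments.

Shutter speed: 1/30 → 1/60 → 1/125 → 1/250 — 3 stops shorter (darker).

1/250s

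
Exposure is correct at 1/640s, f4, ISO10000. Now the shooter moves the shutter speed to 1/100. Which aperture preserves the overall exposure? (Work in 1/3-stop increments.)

Shutter speed: 1/640 → 1/500 → 1/400 → 1/320 → 1/250 → 1/200 → 1/160 → 1/125 → 1/100 — 2 2/3 stops slower (brighter).
Need 2 2/3 stops darker from the aperture: f/4 → f/4.5 → f/5 → f/5.6 → f/6.3 → f/7.1 → f/8 → f/9 → f/10.

f/10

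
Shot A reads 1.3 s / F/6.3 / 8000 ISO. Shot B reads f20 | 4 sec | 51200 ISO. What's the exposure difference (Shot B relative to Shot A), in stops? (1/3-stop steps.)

1 stop brighter

Aperture: f/6.3 → f/7.1 → f/8 → f/9 → f/10 → f/11 → f/13 → f/14 → f/16 → f/18 → f/20 — 3 1/3 stops smaller aperture (darker).
Shutter speed: 1.3 → 1.6 → 2 → 2.5 → 3.2 → 4 — 1 2/3 stops longer (brighter).
ISO: 8000 → 10000 → 12800 → 16000 → 20000 → 25600 → 32000 → 40000 → 51200 — 2 2/3 stops higher (brighter).
Net: −3 1/3 +1 2/3 +2 2/3 = +1 stop.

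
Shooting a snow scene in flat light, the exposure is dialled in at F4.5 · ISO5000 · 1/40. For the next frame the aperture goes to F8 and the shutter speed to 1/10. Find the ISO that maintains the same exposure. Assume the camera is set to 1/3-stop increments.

Aperture: f/4.5 → f/5 → f/5.6 → f/6.3 → f/7.1 → f/8 — 1 2/3 stops narrower (darker).
Shutter speed: 1/40 → 1/30 → 1/25 → 1/20 → 1/15 → 1/13 → 1/10 — 2 stops longer (brighter).
Net change so far: 1/3 stop brighter. Offset with the ISO: 5000 → 4000.

ISO 4000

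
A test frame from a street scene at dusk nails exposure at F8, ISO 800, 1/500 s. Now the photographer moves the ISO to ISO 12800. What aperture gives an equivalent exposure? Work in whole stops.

ISO: 800 → 1600 → 3200 → 6400 → 12800 — 4 stops raised (brighter).
Need 4 stops darker from the aperture: f/8 → f/11 → f/16 → f/22 → f/32.

f/32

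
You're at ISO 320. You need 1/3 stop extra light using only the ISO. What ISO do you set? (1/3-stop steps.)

ISO 400

ISO: 320 → 400 — 1/3 stop higher (brighter).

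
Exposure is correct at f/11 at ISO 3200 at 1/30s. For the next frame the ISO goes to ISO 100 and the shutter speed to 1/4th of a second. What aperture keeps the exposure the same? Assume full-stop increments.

f/5.6

ISO: 3200 → 1600 → 800 → 400 → 200 → 100 — 5 stops lower (darker).
Shutter speed: 1/30 → 1/15 → 1/8 → 1/4 — 3 stops slower (brighter).
Net change so far: 2 stops darker. Offset with the aperture: f/11 → f/8 → f/5.6.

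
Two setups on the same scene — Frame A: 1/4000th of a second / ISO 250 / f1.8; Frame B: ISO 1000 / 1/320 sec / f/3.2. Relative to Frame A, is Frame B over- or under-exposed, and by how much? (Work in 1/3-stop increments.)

4 stops brighter

Aperture: f/1.8 → f/2 → f/2.2 → f/2.5 → f/2.8 → f/3.2 — 1 2/3 stops stopped down (darker).
Shutter speed: 1/4000 → 1/3200 → 1/2500 → 1/2000 → 1/1600 → 1/1250 → 1/1000 → 1/800 → 1/640 → 1/500 → 1/400 → 1/320 — 3 2/3 stops slower (brighter).
ISO: 250 → 320 → 400 → 500 → 640 → 800 → 1000 — 2 stops higher (brighter).
Net: −1 2/3 +3 2/3 +2 = +4 stops.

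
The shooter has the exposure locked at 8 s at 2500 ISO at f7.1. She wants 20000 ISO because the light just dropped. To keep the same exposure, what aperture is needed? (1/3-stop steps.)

f/20

ISO: 2500 → 3200 → 4000 → 5000 → 6400 → 8000 → 10000 → 12800 → 16000 → 20000 — 3 stops higher (brighter).
Need 3 stops darker from the aperture: f/7.1 → f/8 → f/9 → f/10 → f/11 → f/13 → f/14 → f/16 → f/18 → f/20.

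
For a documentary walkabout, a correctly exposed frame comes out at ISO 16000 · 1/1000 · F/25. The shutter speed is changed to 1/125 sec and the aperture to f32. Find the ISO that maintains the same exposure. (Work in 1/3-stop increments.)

ISO 3200

Shutter speed: 1/1000 → 1/800 → 1/640 → 1/500 → 1/400 → 1/320 → 1/250 → 1/200 → 1/160 → 1/125 — 3 stops slower (brighter).
Aperture: f/25 → f/29 → f/32 — 2/3 stop stopped down (darker).
Net change so far: 2 1/3 stops brighter. Offset with the ISO: 16000 → 12800 → 10000 → 8000 → 6400 → 5000 → 4000 → 3200.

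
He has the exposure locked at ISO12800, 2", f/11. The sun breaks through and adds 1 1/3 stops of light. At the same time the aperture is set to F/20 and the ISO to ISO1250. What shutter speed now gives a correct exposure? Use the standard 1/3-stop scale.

25 s

Scene light: 1 1/3 stops brighter.
Aperture: f/11 → f/13 → f/14 → f/16 → f/18 → f/20 — 1 2/3 stops smaller aperture (darker).
ISO: 12800 → 10000 → 8000 → 6400 → 5000 → 4000 → 3200 → 2500 → 2000 → 1600 → 1250 — 3 1/3 stops lower (darker).
Net so far: 3 2/3 stops darker. Shutter speed: 2 → 2.5 → 3.2 → 4 → 5 → 6 → 8 → 10 → 13 → 15 → 20 → 25.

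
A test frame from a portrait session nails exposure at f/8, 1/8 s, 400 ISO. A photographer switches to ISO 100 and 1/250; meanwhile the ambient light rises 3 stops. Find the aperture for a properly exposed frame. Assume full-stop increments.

Scene light: 3 stops brighter.
ISO: 400 → 200 → 100 — 2 stops lower (darker).
Shutter speed: 1/8 → 1/15 → 1/30 → 1/60 → 1/125 → 1/250 — 5 stops shorter (darker).
Net so far: 4 stops darker. Aperture: f/8 → f/5.6 → f/4 → f/2.8 → f/2.

f/2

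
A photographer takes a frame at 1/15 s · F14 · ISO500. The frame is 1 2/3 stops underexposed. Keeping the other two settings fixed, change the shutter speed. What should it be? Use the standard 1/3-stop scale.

1/5s

Underexposed by 1 2/3 stops → need 1 2/3 stops brighter.
Shutter speed: 1/15 → 1/13 → 1/10 → 1/8 → 1/6 → 1/5.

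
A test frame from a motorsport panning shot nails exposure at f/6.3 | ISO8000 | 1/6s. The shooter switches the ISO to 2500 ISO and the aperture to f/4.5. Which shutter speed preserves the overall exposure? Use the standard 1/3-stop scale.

1/4s

ISO: 8000 → 6400 → 5000 → 4000 → 3200 → 2500 — 1 2/3 stops dropped (darker).
Aperture: f/6.3 → f/5.6 → f/5 → f/4.5 — 1 stop opened up (brighter).
Net change so far: 2/3 stop darker. Offset with the shutter speed: 1/6 → 1/5 → 1/4.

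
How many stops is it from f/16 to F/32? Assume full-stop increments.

2 stops

f/16 → f/22 → f/32 — count the steps: 2 stops.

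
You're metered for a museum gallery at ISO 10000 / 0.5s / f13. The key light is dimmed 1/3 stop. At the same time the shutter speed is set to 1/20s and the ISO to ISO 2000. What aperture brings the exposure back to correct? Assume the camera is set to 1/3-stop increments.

Scene light: 1/3 stop darker.
Shutter speed: 0.5 → 0.4 → 0.3 → 1/4 → 1/5 → 1/6 → 1/8 → 1/10 → 1/13 → 1/15 → 1/20 — 3 1/3 stops shorter (darker).
ISO: 10000 → 8000 → 6400 → 5000 → 4000 → 3200 → 2500 → 2000 — 2 1/3 stops lower (darker).
Net so far: 6 stops darker. Aperture: f/13 → f/11 → f/10 → f/9 → f/8 → f/7.1 → f/6.3 → f/5.6 → f/5 → f/4.5 → f/4 → f/3.5 → f/3.2 → f/2.8 → f/2.5 → f/2.2 → f/2 → f/1.8 → f/1.6.

f/1.6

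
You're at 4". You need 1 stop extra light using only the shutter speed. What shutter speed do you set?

8 s

Shutter speed: 4 → 8 — 1 stop slower (brighter).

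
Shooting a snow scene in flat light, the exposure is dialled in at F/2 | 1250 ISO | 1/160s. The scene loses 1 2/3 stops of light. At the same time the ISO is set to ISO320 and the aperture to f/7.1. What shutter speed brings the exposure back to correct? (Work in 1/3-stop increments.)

Scene light: 1 2/3 stops darker.
ISO: 1250 → 1000 → 800 → 640 → 500 → 400 → 320 — 2 stops lower (darker).
Aperture: f/2 → f/2.2 → f/2.5 → f/2.8 → f/3.2 → f/3.5 → f/4 → f/4.5 → f/5 → f/5.6 → f/6.3 → f/7.1 — 3 2/3 stops smaller aperture (darker).
Net so far: 7 1/3 stops darker. Shutter speed: 1/160 → 1/125 → 1/100 → 1/80 → 1/60 → 1/50 → 1/40 → 1/30 → 1/25 → 1/20 → 1/15 → 1/13 → 1/10 → 1/8 → 1/6 → 1/5 → 1/4 → 0.3 → 0.4 → 0.5 → 0.6 → 0.8 → 1.

1 s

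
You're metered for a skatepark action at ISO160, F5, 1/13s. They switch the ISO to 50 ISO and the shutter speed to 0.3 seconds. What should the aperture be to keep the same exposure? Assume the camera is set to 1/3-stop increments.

f/5.6

ISO: 160 → 125 → 100 → 80 → 64 → 50 — 1 2/3 stops dropped (darker).
Shutter speed: 1/13 → 1/10 → 1/8 → 1/6 → 1/5 → 1/4 → 0.3 — 2 stops slower (brighter).
Net change so far: 1/3 stop brighter. Offset with the aperture: f/5 → f/5.6.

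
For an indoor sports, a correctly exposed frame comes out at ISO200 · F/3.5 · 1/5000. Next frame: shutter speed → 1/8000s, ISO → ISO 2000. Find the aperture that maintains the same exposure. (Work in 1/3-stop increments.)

f/9

Shutter speed: 1/5000 → 1/6400 → 1/8000 — 2/3 stop shorter (darker).
ISO: 200 → 250 → 320 → 400 → 500 → 640 → 800 → 1000 → 1250 → 1600 → 2000 — 3 1/3 stops raised (brighter).
Net change so far: 2 2/3 stops brighter. Offset with the aperture: f/3.5 → f/4 → f/4.5 → f/5 → f/5.6 → f/6.3 → f/7.1 → f/8 → f/9.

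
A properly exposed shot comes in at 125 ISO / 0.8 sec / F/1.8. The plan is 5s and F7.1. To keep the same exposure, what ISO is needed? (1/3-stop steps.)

ISO 320

Shutter speed: 0.8 → 1 → 1.3 → 1.6 → 2 → 2.5 → 3.2 → 4 → 5 — 2 2/3 stops slower (brighter).
Aperture: f/1.8 → f/2 → f/2.2 → f/2.5 → f/2.8 → f/3.2 → f/3.5 → f/4 → f/4.5 → f/5 → f/5.6 → f/6.3 → f/7.1 — 4 stops narrower (darker).
Net change so far: 1 1/3 stops darker. Offset with the ISO: 125 → 160 → 200 → 250 → 320.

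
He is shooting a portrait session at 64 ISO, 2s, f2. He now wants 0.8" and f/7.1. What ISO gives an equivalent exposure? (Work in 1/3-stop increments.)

Shutter speed: 2 → 1.6 → 1.3 → 1 → 0.8 — 1 1/3 stops shorter (darker).
Aperture: f/2 → f/2.2 → f/2.5 → f/2.8 → f/3.2 → f/3.5 → f/4 → f/4.5 → f/5 → f/5.6 → f/6.3 → f/7.1 — 3 2/3 stops smaller aperture (darker).
Net change so far: 5 stops darker. Offset with the ISO: 64 → 80 → 100 → 125 → 160 → 200 → 250 → 320 → 400 → 500 → 640 → 800 → 1000 → 1250 → 1600 → 2000.

ISO 2000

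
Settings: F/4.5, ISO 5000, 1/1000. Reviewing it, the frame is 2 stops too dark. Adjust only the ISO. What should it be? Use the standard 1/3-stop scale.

ISO 20000

Underexposed by 2 stops → need 2 stops brighter.
ISO: 5000 → 6400 → 8000 → 10000 → 12800 → 16000 → 20000.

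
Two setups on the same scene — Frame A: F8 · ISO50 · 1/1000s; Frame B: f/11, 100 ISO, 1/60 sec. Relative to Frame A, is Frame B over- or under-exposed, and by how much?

4 stops brighter

Aperture: f/8 → f/11 — 1 stop smaller aperture (darker).
Shutter speed: 1/1000 → 1/500 → 1/250 → 1/125 → 1/60 — 4 stops longer (brighter).
ISO: 50 → 100 — 1 stop higher (brighter).
Net: −1 +4 +1 = +4 stops.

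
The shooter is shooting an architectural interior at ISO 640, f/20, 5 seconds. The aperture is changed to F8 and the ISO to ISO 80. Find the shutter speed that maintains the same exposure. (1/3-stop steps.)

6 s

Aperture: f/20 → f/18 → f/16 → f/14 → f/13 → f/11 → f/10 → f/9 → f/8 — 2 2/3 stops larger aperture (brighter).
ISO: 640 → 500 → 400 → 320 → 250 → 200 → 160 → 125 → 100 → 80 — 3 stops lower (darker).
Net change so far: 1/3 stop darker. Offset with the shutter speed: 5 → 6.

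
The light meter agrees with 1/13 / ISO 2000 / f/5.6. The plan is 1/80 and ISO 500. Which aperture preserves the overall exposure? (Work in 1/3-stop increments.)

Shutter speed: 1/13 → 1/15 → 1/20 → 1/25 → 1/30 → 1/40 → 1/50 → 1/60 → 1/80 — 2 2/3 stops faster (darker).
ISO: 2000 → 1600 → 1250 → 1000 → 800 → 640 → 500 — 2 stops lower (darker).
Net change so far: 4 2/3 stops darker. Offset with the aperture: f/5.6 → f/5 → f/4.5 → f/4 → f/3.5 → f/3.2 → f/2.8 → f/2.5 → f/2.2 → f/2 → f/1.8 → f/1.6 → f/1.4 → f/1.2 → f/1.1.

f/1.1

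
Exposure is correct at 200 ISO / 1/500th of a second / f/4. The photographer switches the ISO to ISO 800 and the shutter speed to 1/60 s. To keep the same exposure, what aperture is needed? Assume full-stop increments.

ISO: 200 → 400 → 800 — 2 stops higher (brighter).
Shutter speed: 1/500 → 1/250 → 1/125 → 1/60 — 3 stops longer (brighter).
Net change so far: 5 stops brighter. Offset with the aperture: f/4 → f/5.6 → f/8 → f/11 → f/16 → f/22.

f/22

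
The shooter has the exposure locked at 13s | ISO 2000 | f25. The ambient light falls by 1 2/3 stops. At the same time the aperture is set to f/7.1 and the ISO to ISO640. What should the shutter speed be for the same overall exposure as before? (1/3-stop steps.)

10 s

Scene light: 1 2/3 stops darker.
Aperture: f/25 → f/22 → f/20 → f/18 → f/16 → f/14 → f/13 → f/11 → f/10 → f/9 → f/8 → f/7.1 — 3 2/3 stops wider (brighter).
ISO: 2000 → 1600 → 1250 → 1000 → 800 → 640 — 1 2/3 stops lower (darker).
Net so far: 1/3 stop brighter. Shutter speed: 13 → 10.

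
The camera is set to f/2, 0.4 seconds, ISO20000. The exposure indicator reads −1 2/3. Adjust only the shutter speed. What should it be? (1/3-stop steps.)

Underexposed by 1 2/3 stops → need 1 2/3 stops brighter.
Shutter speed: 0.4 → 0.5 → 0.6 → 0.8 → 1 → 1.3.

1.3 s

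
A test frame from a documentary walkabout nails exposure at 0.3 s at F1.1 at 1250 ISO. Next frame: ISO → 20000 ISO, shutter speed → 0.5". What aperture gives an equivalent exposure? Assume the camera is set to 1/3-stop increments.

ISO: 1250 → 1600 → 2000 → 2500 → 3200 → 4000 → 5000 → 6400 → 8000 → 10000 → 12800 → 16000 → 20000 — 4 stops higher (brighter).
Shutter speed: 0.3 → 0.4 → 0.5 — 2/3 stop longer (brighter).
Net change so far: 4 2/3 stops brighter. Offset with the aperture: f/1.1 → f/1.2 → f/1.4 → f/1.6 → f/1.8 → f/2 → f/2.2 → f/2.5 → f/2.8 → f/3.2 → f/3.5 → f/4 → f/4.5 → f/5 → f/5.6.

f/5.6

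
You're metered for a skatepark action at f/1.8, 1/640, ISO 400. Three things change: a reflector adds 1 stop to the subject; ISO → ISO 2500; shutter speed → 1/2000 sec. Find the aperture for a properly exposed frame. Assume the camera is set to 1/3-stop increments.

Scene light: 1 stop brighter.
ISO: 400 → 500 → 640 → 800 → 1000 → 1250 → 1600 → 2000 → 2500 — 2 2/3 stops raised (brighter).
Shutter speed: 1/640 → 1/800 → 1/1000 → 1/1250 → 1/1600 → 1/2000 — 1 2/3 stops shorter (darker).
Net so far: 2 stops brighter. Aperture: f/1.8 → f/2 → f/2.2 → f/2.5 → f/2.8 → f/3.2 → f/3.5.

f/3.5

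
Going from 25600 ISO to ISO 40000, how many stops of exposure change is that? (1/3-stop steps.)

2/3 stop

25600 → 32000 → 40000 — count the steps: 2 third-stops = 2/3 stop.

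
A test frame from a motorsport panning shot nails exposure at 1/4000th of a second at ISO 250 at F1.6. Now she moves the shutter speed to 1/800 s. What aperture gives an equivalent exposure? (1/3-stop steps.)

Shutter speed: 1/4000 → 1/3200 → 1/2500 → 1/2000 → 1/1600 → 1/1250 → 1/1000 → 1/800 — 2 1/3 stops longer (brighter).
Need 2 1/3 stops darker from the aperture: f/1.6 → f/1.8 → f/2 → f/2.2 → f/2.5 → f/2.8 → f/3.2 → f/3.5.

f/3.5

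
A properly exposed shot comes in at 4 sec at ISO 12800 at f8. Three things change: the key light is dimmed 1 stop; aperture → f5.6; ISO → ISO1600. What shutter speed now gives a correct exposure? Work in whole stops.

30 s

Scene light: 1 stop darker.
Aperture: f/8 → f/5.6 — 1 stop wider (brighter).
ISO: 12800 → 6400 → 3200 → 1600 — 3 stops lower (darker).
Net so far: 3 stops darker. Shutter speed: 4 → 8 → 15 → 30.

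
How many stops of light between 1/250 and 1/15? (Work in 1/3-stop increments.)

1/250 → 1/200 → 1/160 → 1/125 → 1/100 → 1/80 → 1/60 → 1/50 → 1/40 → 1/30 → 1/25 → 1/20 → 1/15 — count the steps: 12 third-stops = 4 stops.

4 stops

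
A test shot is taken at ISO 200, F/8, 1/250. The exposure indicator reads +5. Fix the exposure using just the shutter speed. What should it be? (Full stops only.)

1/8000s

Overexposed by 5 stops → need 5 stops darker.
Shutter speed: 1/250 → 1/500 → 1/1000 → 1/2000 → 1/4000 → 1/8000.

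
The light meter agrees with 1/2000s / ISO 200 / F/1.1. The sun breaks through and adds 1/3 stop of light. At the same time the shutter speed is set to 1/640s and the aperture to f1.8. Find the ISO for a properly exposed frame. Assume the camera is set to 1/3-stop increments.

Scene light: 1/3 stop brighter.
Shutter speed: 1/2000 → 1/1600 → 1/1250 → 1/1000 → 1/800 → 1/640 — 1 2/3 stops longer (brighter).
Aperture: f/1.1 → f/1.2 → f/1.4 → f/1.6 → f/1.8 — 1 1/3 stops narrower (darker).
Net so far: 2/3 stop brighter. ISO: 200 → 160 → 125.

ISO 125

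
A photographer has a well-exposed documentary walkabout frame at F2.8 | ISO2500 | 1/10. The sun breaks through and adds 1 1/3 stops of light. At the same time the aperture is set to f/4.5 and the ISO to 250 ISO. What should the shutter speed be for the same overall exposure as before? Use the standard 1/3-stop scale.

1 s

Scene light: 1 1/3 stops brighter.
Aperture: f/2.8 → f/3.2 → f/3.5 → f/4 → f/4.5 — 1 1/3 stops stopped down (darker).
ISO: 2500 → 2000 → 1600 → 1250 → 1000 → 800 → 640 → 500 → 400 → 320 → 250 — 3 1/3 stops lower (darker).
Net so far: 3 1/3 stops darker. Shutter speed: 1/10 → 1/8 → 1/6 → 1/5 → 1/4 → 0.3 → 0.4 → 0.5 → 0.6 → 0.8 → 1.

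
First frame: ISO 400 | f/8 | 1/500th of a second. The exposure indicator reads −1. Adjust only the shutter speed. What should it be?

Underexposed by 1 stop → need 1 stop brighter.
Shutter speed: 1/500 → 1/250.

1/250s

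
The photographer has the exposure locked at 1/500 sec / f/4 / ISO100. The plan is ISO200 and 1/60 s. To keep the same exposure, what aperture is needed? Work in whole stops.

ISO: 100 → 200 — 1 stop higher (brighter).
Shutter speed: 1/500 → 1/250 → 1/125 → 1/60 — 3 stops slower (brighter).
Net change so far: 4 stops brighter. Offset with the aperture: f/4 → f/5.6 → f/8 → f/11 → f/16.

f/16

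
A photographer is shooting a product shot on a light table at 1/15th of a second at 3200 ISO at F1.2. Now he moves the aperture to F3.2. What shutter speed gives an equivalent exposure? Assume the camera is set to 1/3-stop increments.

Aperture: f/1.2 → f/1.4 → f/1.6 → f/1.8 → f/2 → f/2.2 → f/2.5 → f/2.8 → f/3.2 — 2 2/3 stops narrower (darker).
Need 2 2/3 stops brighter from the shutter speed: 1/15 → 1/13 → 1/10 → 1/8 → 1/6 → 1/5 → 1/4 → 0.3 → 0.4.

0.4 s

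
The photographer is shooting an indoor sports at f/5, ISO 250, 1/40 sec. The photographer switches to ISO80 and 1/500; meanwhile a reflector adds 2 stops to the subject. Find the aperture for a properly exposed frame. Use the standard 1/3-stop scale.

Scene light: 2 stops brighter.
ISO: 250 → 200 → 160 → 125 → 100 → 80 — 1 2/3 stops lower (darker).
Shutter speed: 1/40 → 1/50 → 1/60 → 1/80 → 1/100 → 1/125 → 1/160 → 1/200 → 1/250 → 1/320 → 1/400 → 1/500 — 3 2/3 stops shorter (darker).
Net so far: 3 1/3 stops darker. Aperture: f/5 → f/4.5 → f/4 → f/3.5 → f/3.2 → f/2.8 → f/2.5 → f/2.2 → f/2 → f/1.8 → f/1.6.

f/1.6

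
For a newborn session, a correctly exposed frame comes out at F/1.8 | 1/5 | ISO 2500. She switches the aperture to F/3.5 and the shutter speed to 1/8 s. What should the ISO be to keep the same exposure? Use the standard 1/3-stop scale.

ISO 16000

Aperture: f/1.8 → f/2 → f/2.2 → f/2.5 → f/2.8 → f/3.2 → f/3.5 — 2 stops narrower (darker).
Shutter speed: 1/5 → 1/6 → 1/8 — 2/3 stop shorter (darker).
Net change so far: 2 2/3 stops darker. Offset with the ISO: 2500 → 3200 → 4000 → 5000 → 6400 → 8000 → 10000 → 12800 → 16000.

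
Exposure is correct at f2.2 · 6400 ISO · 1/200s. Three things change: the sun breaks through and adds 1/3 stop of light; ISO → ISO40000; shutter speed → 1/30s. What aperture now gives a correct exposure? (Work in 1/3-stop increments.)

Scene light: 1/3 stop brighter.
ISO: 6400 → 8000 → 10000 → 12800 → 16000 → 20000 → 25600 → 32000 → 40000 — 2 2/3 stops raised (brighter).
Shutter speed: 1/200 → 1/160 → 1/125 → 1/100 → 1/80 → 1/60 → 1/50 → 1/40 → 1/30 — 2 2/3 stops slower (brighter).
Net so far: 5 2/3 stops brighter. Aperture: f/2.2 → f/2.5 → f/2.8 → f/3.2 → f/3.5 → f/4 → f/4.5 → f/5 → f/5.6 → f/6.3 → f/7.1 → f/8 → f/9 → f/10 → f/11 → f/13 → f/14 → f/16.

f/16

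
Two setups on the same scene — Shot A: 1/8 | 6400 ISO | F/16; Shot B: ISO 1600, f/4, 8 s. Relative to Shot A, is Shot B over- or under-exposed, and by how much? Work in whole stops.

Aperture: f/16 → f/11 → f/8 → f/5.6 → f/4 — 4 stops wider (brighter).
Shutter speed: 1/8 → 1/4 → 1/2 → 1 → 2 → 4 → 8 — 6 stops longer (brighter).
ISO: 6400 → 3200 → 1600 — 2 stops dropped (darker).
Net: +4 +6 −2 = +8 stops.

8 stops brighter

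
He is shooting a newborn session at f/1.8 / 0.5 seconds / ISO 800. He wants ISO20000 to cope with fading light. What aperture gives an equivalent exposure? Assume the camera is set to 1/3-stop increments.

f/9

ISO: 800 → 1000 → 1250 → 1600 → 2000 → 2500 → 3200 → 4000 → 5000 → 6400 → 8000 → 10000 → 12800 → 16000 → 20000 — 4 2/3 stops raised (brighter).
Need 4 2/3 stops darker from the aperture: f/1.8 → f/2 → f/2.2 → f/2.5 → f/2.8 → f/3.2 → f/3.5 → f/4 → f/4.5 → f/5 → f/5.6 → f/6.3 → f/7.1 → f/8 → f/9.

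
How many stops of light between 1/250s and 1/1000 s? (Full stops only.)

2 stops

1/250 → 1/500 → 1/1000 — count the steps: 2 stops.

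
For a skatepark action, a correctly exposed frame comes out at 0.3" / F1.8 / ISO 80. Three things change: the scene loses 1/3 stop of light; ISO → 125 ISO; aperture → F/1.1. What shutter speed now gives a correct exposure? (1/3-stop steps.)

Scene light: 1/3 stop darker.
ISO: 80 → 100 → 125 — 2/3 stop higher (brighter).
Aperture: f/1.8 → f/1.6 → f/1.4 → f/1.2 → f/1.1 — 1 1/3 stops larger aperture (brighter).
Net so far: 1 2/3 stops brighter. Shutter speed: 0.3 → 1/4 → 1/5 → 1/6 → 1/8 → 1/10.

1/10s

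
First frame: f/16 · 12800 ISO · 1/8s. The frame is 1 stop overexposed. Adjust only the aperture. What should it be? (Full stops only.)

f/22

Overexposed by 1 stop → need 1 stop darker.
Aperture: f/16 → f/22.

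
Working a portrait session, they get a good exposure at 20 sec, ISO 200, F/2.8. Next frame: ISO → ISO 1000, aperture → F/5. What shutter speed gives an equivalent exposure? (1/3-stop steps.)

13 s

ISO: 200 → 250 → 320 → 400 → 500 → 640 → 800 → 1000 — 2 1/3 stops higher (brighter).
Aperture: f/2.8 → f/3.2 → f/3.5 → f/4 → f/4.5 → f/5 — 1 2/3 stops narrower (darker).
Net change so far: 2/3 stop brighter. Offset with the shutter speed: 20 → 15 → 13.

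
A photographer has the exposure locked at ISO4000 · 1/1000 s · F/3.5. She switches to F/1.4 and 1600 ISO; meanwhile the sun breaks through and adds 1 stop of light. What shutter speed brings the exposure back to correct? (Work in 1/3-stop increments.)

1/5000s

Scene light: 1 stop brighter.
Aperture: f/3.5 → f/3.2 → f/2.8 → f/2.5 → f/2.2 → f/2 → f/1.8 → f/1.6 → f/1.4 — 2 2/3 stops wider (brighter).
ISO: 4000 → 3200 → 2500 → 2000 → 1600 — 1 1/3 stops dropped (darker).
Net so far: 2 1/3 stops brighter. Shutter speed: 1/1000 → 1/1250 → 1/1600 → 1/2000 → 1/2500 → 1/3200 → 1/4000 → 1/5000.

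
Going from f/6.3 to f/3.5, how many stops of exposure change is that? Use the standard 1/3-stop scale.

f/6.3 → f/5.6 → f/5 → f/4.5 → f/4 → f/3.5 — count the steps: 5 third-stops = 1 2/3 stops.

1 2/3 stops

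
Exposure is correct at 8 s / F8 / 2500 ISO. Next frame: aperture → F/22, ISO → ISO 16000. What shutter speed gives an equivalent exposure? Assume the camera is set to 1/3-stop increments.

Aperture: f/8 → f/9 → f/10 → f/11 → f/13 → f/14 → f/16 → f/18 → f/20 → f/22 — 3 stops stopped down (darker).
ISO: 2500 → 3200 → 4000 → 5000 → 6400 → 8000 → 10000 → 12800 → 16000 — 2 2/3 stops higher (brighter).
Net change so far: 1/3 stop darker. Offset with the shutter speed: 8 → 10.

10 s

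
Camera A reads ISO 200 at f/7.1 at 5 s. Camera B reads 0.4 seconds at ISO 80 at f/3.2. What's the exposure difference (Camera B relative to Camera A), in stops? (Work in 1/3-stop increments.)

2 2/3 stops darker

Aperture: f/7.1 → f/6.3 → f/5.6 → f/5 → f/4.5 → f/4 → f/3.5 → f/3.2 — 2 1/3 stops larger aperture (brighter).
Shutter speed: 5 → 4 → 3.2 → 2.5 → 2 → 1.6 → 1.3 → 1 → 0.8 → 0.6 → 0.5 → 0.4 — 3 2/3 stops faster (darker).
ISO: 200 → 160 → 125 → 100 → 80 — 1 1/3 stops lower (darker).
Net: +2 1/3 −3 2/3 −1 1/3 = −2 2/3 stops.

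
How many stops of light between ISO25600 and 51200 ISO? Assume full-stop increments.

25600 → 51200 — count the steps: 1 stop.

1 stop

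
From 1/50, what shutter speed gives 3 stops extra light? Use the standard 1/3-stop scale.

Shutter speed: 1/50 → 1/40 → 1/30 → 1/25 → 1/20 → 1/15 → 1/13 → 1/10 → 1/8 → 1/6 — 3 stops longer (brighter).

1/6s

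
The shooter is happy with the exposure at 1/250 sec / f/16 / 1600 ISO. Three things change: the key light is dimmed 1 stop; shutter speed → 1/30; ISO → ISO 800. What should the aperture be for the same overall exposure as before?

Scene light: 1 stop darker.
Shutter speed: 1/250 → 1/125 → 1/60 → 1/30 — 3 stops longer (brighter).
ISO: 1600 → 800 — 1 stop lower (darker).
Net so far: 1 stop brighter. Aperture: f/16 → f/22.

f/22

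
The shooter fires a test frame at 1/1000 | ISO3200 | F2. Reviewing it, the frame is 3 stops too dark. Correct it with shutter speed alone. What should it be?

1/125s

Underexposed by 3 stops → need 3 stops brighter.
Shutter speed: 1/1000 → 1/500 → 1/250 → 1/125.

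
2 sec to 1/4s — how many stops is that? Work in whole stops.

2 → 1 → 1/2 → 1/4 — count the steps: 3 stops.

3 stops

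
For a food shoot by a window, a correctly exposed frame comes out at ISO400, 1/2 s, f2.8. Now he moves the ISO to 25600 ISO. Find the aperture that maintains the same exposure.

f/22

ISO: 400 → 800 → 1600 → 3200 → 6400 → 12800 → 25600 — 6 stops higher (brighter).
Need 6 stops darker from the aperture: f/2.8 → f/4 → f/5.6 → f/8 → f/11 → f/16 → f/22.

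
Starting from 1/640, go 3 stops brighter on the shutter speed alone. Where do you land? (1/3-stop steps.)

Shutter speed: 1/640 → 1/500 → 1/400 → 1/320 → 1/250 → 1/200 → 1/160 → 1/125 → 1/100 → 1/80 — 3 stops slower (brighter).

1/80s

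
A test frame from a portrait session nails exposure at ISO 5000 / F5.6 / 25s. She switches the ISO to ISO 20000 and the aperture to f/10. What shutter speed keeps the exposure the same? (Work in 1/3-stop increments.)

ISO: 5000 → 6400 → 8000 → 10000 → 12800 → 16000 → 20000 — 2 stops raised (brighter).
Aperture: f/5.6 → f/6.3 → f/7.1 → f/8 → f/9 → f/10 — 1 2/3 stops narrower (darker).
Net change so far: 1/3 stop brighter. Offset with the shutter speed: 25 → 20.

20 s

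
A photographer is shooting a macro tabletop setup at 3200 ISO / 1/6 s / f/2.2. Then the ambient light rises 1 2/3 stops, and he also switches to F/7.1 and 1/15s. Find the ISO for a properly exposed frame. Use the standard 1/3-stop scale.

Scene light: 1 2/3 stops brighter.
Aperture: f/2.2 → f/2.5 → f/2.8 → f/3.2 → f/3.5 → f/4 → f/4.5 → f/5 → f/5.6 → f/6.3 → f/7.1 — 3 1/3 stops narrower (darker).
Shutter speed: 1/6 → 1/8 → 1/10 → 1/13 → 1/15 — 1 1/3 stops shorter (darker).
Net so far: 3 stops darker. ISO: 3200 → 4000 → 5000 → 6400 → 8000 → 10000 → 12800 → 16000 → 20000 → 25600.

ISO 25600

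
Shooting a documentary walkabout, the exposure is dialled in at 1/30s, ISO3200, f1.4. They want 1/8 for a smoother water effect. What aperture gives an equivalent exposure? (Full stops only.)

Shutter speed: 1/30 → 1/15 → 1/8 — 2 stops longer (brighter).
Need 2 stops darker from the aperture: f/1.4 → f/2 → f/2.8.

f/2.8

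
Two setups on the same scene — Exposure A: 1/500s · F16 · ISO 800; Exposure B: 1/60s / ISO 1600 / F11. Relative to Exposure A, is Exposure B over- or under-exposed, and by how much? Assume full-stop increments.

5 stops brighter

Aperture: f/16 → f/11 — 1 stop opened up (brighter).
Shutter speed: 1/500 → 1/250 → 1/125 → 1/60 — 3 stops slower (brighter).
ISO: 800 → 1600 — 1 stop raised (brighter).
Net: +1 +3 +1 = +5 stops.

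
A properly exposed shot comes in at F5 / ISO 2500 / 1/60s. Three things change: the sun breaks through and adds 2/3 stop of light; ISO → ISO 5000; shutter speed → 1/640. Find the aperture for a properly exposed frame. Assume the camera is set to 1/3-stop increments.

f/2.8

Scene light: 2/3 stop brighter.
ISO: 2500 → 3200 → 4000 → 5000 — 1 stop higher (brighter).
Shutter speed: 1/60 → 1/80 → 1/100 → 1/125 → 1/160 → 1/200 → 1/250 → 1/320 → 1/400 → 1/500 → 1/640 — 3 1/3 stops shorter (darker).
Net so far: 1 2/3 stops darker. Aperture: f/5 → f/4.5 → f/4 → f/3.5 → f/3.2 → f/2.8.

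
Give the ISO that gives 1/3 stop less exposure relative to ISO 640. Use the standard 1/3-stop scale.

ISO 500

ISO: 640 → 500 — 1/3 stop lower (darker).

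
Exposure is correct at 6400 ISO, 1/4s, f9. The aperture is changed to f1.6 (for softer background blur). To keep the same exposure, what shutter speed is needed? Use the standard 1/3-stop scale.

1/125s

Aperture: f/9 → f/8 → f/7.1 → f/6.3 → f/5.6 → f/5 → f/4.5 → f/4 → f/3.5 → f/3.2 → f/2.8 → f/2.5 → f/2.2 → f/2 → f/1.8 → f/1.6 — 5 stops larger aperture (brighter).
Need 5 stops darker from the shutter speed: 1/4 → 1/5 → 1/6 → 1/8 → 1/10 → 1/13 → 1/15 → 1/20 → 1/25 → 1/30 → 1/40 → 1/50 → 1/60 → 1/80 → 1/100 → 1/125.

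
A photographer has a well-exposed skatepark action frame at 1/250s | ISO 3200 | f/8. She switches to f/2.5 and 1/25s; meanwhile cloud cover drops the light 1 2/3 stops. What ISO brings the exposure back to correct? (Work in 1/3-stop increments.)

Scene light: 1 2/3 stops darker.
Aperture: f/8 → f/7.1 → f/6.3 → f/5.6 → f/5 → f/4.5 → f/4 → f/3.5 → f/3.2 → f/2.8 → f/2.5 — 3 1/3 stops wider (brighter).
Shutter speed: 1/250 → 1/200 → 1/160 → 1/125 → 1/100 → 1/80 → 1/60 → 1/50 → 1/40 → 1/30 → 1/25 — 3 1/3 stops longer (brighter).
Net so far: 5 stops brighter. ISO: 3200 → 2500 → 2000 → 1600 → 1250 → 1000 → 800 → 640 → 500 → 400 → 320 → 250 → 200 → 160 → 125 → 100.

ISO 100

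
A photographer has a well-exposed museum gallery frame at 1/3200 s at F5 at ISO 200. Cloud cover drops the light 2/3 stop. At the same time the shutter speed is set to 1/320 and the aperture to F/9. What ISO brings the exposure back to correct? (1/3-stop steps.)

ISO 100

Scene light: 2/3 stop darker.
Shutter speed: 1/3200 → 1/2500 → 1/2000 → 1/1600 → 1/1250 → 1/1000 → 1/800 → 1/640 → 1/500 → 1/400 → 1/320 — 3 1/3 stops longer (brighter).
Aperture: f/5 → f/5.6 → f/6.3 → f/7.1 → f/8 → f/9 — 1 2/3 stops smaller aperture (darker).
Net so far: 1 stop brighter. ISO: 200 → 160 → 125 → 100.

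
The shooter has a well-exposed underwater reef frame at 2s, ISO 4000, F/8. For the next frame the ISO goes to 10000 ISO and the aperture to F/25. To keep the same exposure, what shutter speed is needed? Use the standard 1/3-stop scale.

8 s

ISO: 4000 → 5000 → 6400 → 8000 → 10000 — 1 1/3 stops raised (brighter).
Aperture: f/8 → f/9 → f/10 → f/11 → f/13 → f/14 → f/16 → f/18 → f/20 → f/22 → f/25 — 3 1/3 stops stopped down (darker).
Net change so far: 2 stops darker. Offset with the shutter speed: 2 → 2.5 → 3.2 → 4 → 5 → 6 → 8.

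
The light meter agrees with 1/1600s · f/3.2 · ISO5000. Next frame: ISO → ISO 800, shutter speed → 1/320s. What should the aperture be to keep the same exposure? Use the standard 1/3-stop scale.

ISO: 5000 → 4000 → 3200 → 2500 → 2000 → 1600 → 1250 → 1000 → 800 — 2 2/3 stops dropped (darker).
Shutter speed: 1/1600 → 1/1250 → 1/1000 → 1/800 → 1/640 → 1/500 → 1/400 → 1/320 — 2 1/3 stops slower (brighter).
Net change so far: 1/3 stop darker. Offset with the aperture: f/3.2 → f/2.8.

f/2.8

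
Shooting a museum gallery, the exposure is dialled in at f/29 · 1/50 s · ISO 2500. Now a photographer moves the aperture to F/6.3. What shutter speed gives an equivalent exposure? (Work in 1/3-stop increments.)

1/1000s

Aperture: f/29 → f/25 → f/22 → f/20 → f/18 → f/16 → f/14 → f/13 → f/11 → f/10 → f/9 → f/8 → f/7.1 → f/6.3 — 4 1/3 stops wider (brighter).
Need 4 1/3 stops darker from the shutter speed: 1/50 → 1/60 → 1/80 → 1/100 → 1/125 → 1/160 → 1/200 → 1/250 → 1/320 → 1/400 → 1/500 → 1/640 → 1/800 → 1/1000.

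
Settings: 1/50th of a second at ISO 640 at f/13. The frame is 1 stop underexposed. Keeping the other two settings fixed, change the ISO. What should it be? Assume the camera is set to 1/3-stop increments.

ISO 1250

Underexposed by 1 stop → need 1 stop brighter.
ISO: 640 → 800 → 1000 → 1250.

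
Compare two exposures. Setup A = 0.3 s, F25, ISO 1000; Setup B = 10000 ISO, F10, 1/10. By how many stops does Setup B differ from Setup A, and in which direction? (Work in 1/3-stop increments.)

4 1/3 stops brighter

Aperture: f/25 → f/22 → f/20 → f/18 → f/16 → f/14 → f/13 → f/11 → f/10 — 2 2/3 stops wider (brighter).
Shutter speed: 0.3 → 1/4 → 1/5 → 1/6 → 1/8 → 1/10 — 1 2/3 stops shorter (darker).
ISO: 1000 → 1250 → 1600 → 2000 → 2500 → 3200 → 4000 → 5000 → 6400 → 8000 → 10000 — 3 1/3 stops higher (brighter).
Net: +2 2/3 −1 2/3 +3 1/3 = +4 1/3 stops.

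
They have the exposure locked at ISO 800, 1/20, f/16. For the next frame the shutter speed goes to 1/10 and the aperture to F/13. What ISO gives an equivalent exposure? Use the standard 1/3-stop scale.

Shutter speed: 1/20 → 1/15 → 1/13 → 1/10 — 1 stop longer (brighter).
Aperture: f/16 → f/14 → f/13 — 2/3 stop opened up (brighter).
Net change so far: 1 2/3 stops brighter. Offset with the ISO: 800 → 640 → 500 → 400 → 320 → 250.

ISO 250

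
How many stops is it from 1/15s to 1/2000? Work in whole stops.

1/15 → 1/30 → 1/60 → 1/125 → 1/250 → 1/500 → 1/1000 → 1/2000 — count the steps: 7 stops.

7 stops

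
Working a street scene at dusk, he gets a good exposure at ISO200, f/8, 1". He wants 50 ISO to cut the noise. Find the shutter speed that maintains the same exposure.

4 s

ISO: 200 → 100 → 50 — 2 stops lower (darker).
Need 2 stops brighter from the shutter speed: 1 → 2 → 4.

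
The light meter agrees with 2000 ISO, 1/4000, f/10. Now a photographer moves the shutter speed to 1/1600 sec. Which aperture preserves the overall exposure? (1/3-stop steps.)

Shutter speed: 1/4000 → 1/3200 → 1/2500 → 1/2000 → 1/1600 — 1 1/3 stops longer (brighter).
Need 1 1/3 stops darker from the aperture: f/10 → f/11 → f/13 → f/14 → f/16.

f/16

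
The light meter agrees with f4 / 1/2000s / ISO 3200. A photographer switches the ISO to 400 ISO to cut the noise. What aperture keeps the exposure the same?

f/1.4

ISO: 3200 → 1600 → 800 → 400 — 3 stops dropped (darker).
Need 3 stops brighter from the aperture: f/4 → f/2.8 → f/2 → f/1.4.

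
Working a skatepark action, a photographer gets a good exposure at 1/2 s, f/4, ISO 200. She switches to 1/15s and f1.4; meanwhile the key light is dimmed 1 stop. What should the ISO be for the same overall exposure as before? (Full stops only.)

Scene light: 1 stop darker.
Shutter speed: 1/2 → 1/4 → 1/8 → 1/15 — 3 stops shorter (darker).
Aperture: f/4 → f/2.8 → f/2 → f/1.4 — 3 stops wider (brighter).
Net so far: 1 stop darker. ISO: 200 → 400.

ISO 400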